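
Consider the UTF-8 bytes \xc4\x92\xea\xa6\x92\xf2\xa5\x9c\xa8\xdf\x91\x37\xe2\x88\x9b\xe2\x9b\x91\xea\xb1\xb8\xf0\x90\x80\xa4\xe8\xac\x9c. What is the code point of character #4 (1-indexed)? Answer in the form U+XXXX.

Offset 0: leading byte 0xC4 = 11000100 → 2-byte char #1 = C4 92.
Offset 2: leading byte 0xEA = 11101010 → 3-byte char #2 = EA A6 92.
Offset 5: leading byte 0xF2 = 11110010 → 4-byte char #3 = F2 A5 9C A8.
Offset 9: leading byte 0xDF = 11011111 → 2-byte char #4 = DF 91.
Leading byte 0xDF = 11011111 matches 110xxxxx → 2-byte sequence.
Byte 1: 0xDF = 11011111, payload 11111 (5 bits).
Byte 2: 0x91 = 10010001 (10xxxxxx ✓), payload 010001.
Concatenate: 11111010001 = 0x7D1 (11 bits → U+07D1).

U+07D1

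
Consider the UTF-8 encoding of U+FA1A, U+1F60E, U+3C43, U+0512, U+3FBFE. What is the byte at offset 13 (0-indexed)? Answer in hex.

U+FA1A → 3-byte form EF A8 9A at offsets 0–2.
U+1F60E → 4-byte form F0 9F 98 8E at offsets 3–6.
U+3C43 → 3-byte form E3 B1 83 at offsets 7–9.
U+0512 → 2-byte form D4 92 at offsets 10–11.
U+3FBFE → 4-byte form F0 BF AF BE at offsets 12–15.
Offset 13 falls in char 5's range; it's byte 2 of F0 BF AF BE = 0xBF.

0xBF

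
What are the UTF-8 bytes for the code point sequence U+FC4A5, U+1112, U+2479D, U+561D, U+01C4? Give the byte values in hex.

F3 BC 92 A5 E1 84 92 F0 A4 9E 9D E5 98 9D C7 84

U+FC4A5: 4-byte form → F3 BC 92 A5.
U+1112: 3-byte form → E1 84 92.
U+2479D: 4-byte form → F0 A4 9E 9D.
U+561D: 3-byte form → E5 98 9D.
U+01C4: 2-byte form → C7 84.
Concatenated (16 bytes): F3 BC 92 A5 E1 84 92 F0 A4 9E 9D E5 98 9D C7 84.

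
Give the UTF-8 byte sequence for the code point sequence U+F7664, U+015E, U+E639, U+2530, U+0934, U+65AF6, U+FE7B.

U+F7664: 4-byte form → F3 B7 99 A4.
U+015E: 2-byte form → C5 9E.
U+E639: 3-byte form → EE 98 B9.
U+2530: 3-byte form → E2 94 B0.
U+0934: 3-byte form → E0 A4 B4.
U+65AF6: 4-byte form → F1 A5 AB B6.
U+FE7B: 3-byte form → EF B9 BB.
Concatenated (22 bytes): F3 B7 99 A4 C5 9E EE 98 B9 E2 94 B0 E0 A4 B4 F1 A5 AB B6 EF B9 BB.

F3 B7 99 A4 C5 9E EE 98 B9 E2 94 B0 E0 A4 B4 F1 A5 AB B6 EF B9 BB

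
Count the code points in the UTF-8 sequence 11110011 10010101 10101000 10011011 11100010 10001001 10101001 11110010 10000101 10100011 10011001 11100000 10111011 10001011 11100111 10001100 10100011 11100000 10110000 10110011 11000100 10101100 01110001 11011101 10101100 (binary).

9

Byte at offset 0: 0xF3 = 11110011 → 4-byte char (#1). Advance 4.
Byte at offset 4: 0xE2 = 11100010 → 3-byte char (#2). Advance 3.
Byte at offset 7: 0xF2 = 11110010 → 4-byte char (#3). Advance 4.
Byte at offset 11: 0xE0 = 11100000 → 3-byte char (#4). Advance 3.
Byte at offset 14: 0xE7 = 11100111 → 3-byte char (#5). Advance 3.
Byte at offset 17: 0xE0 = 11100000 → 3-byte char (#6). Advance 3.
Byte at offset 20: 0xC4 = 11000100 → 2-byte char (#7). Advance 2.
Byte at offset 22: 0x71 = 01110001 → 1-byte char (#8). Advance 1.
Byte at offset 23: 0xDD = 11011101 → 2-byte char (#9). Advance 2.
Reached end at offset 25 after 9 code points.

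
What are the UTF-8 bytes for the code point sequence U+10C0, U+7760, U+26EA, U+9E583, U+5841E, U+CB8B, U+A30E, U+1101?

E1 83 80 E7 9D A0 E2 9B AA F2 9E 96 83 F1 98 90 9E EC AE 8B EA 8C 8E E1 84 81

U+10C0: 3-byte form → E1 83 80.
U+7760: 3-byte form → E7 9D A0.
U+26EA: 3-byte form → E2 9B AA.
U+9E583: 4-byte form → F2 9E 96 83.
U+5841E: 4-byte form → F1 98 90 9E.
U+CB8B: 3-byte form → EC AE 8B.
U+A30E: 3-byte form → EA 8C 8E.
U+1101: 3-byte form → E1 84 81.
Concatenated (26 bytes): E1 83 80 E7 9D A0 E2 9B AA F2 9E 96 83 F1 98 90 9E EC AE 8B EA 8C 8E E1 84 81.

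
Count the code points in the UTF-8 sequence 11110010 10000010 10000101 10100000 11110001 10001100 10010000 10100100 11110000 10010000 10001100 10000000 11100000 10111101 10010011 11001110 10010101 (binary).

5

Byte at offset 0: 0xF2 = 11110010 → 4-byte char (#1). Advance 4.
Byte at offset 4: 0xF1 = 11110001 → 4-byte char (#2). Advance 4.
Byte at offset 8: 0xF0 = 11110000 → 4-byte char (#3). Advance 4.
Byte at offset 12: 0xE0 = 11100000 → 3-byte char (#4). Advance 3.
Byte at offset 15: 0xCE = 11001110 → 2-byte char (#5). Advance 2.
Reached end at offset 17 after 5 code points.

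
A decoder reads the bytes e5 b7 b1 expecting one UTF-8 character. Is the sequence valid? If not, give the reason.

valid

Leading byte 0xE5 = 11100101 → 3-byte form.
Continuation bytes 0xB7=10110111, 0xB1=10110001 all match 10xxxxxx.
Decoded value 0x5DF1 is ≥ 0x800 (shortest form) and not a surrogate.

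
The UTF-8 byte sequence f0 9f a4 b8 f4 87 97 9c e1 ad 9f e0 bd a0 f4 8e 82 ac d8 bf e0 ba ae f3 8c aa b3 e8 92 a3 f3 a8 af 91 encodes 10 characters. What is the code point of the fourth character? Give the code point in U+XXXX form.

Offset 0: leading byte 0xF0 = 11110000 → 4-byte char #1 = F0 9F A4 B8.
Offset 4: leading byte 0xF4 = 11110100 → 4-byte char #2 = F4 87 97 9C.
Offset 8: leading byte 0xE1 = 11100001 → 3-byte char #3 = E1 AD 9F.
Offset 11: leading byte 0xE0 = 11100000 → 3-byte char #4 = E0 BD A0.
Leading byte 0xE0 = 11100000 matches 1110xxxx → 3-byte sequence.
Byte 1: 0xE0 = 11100000, payload 0000 (4 bits).
Byte 2: 0xBD = 10111101 (10xxxxxx ✓), payload 111101.
Byte 3: 0xA0 = 10100000 (10xxxxxx ✓), payload 100000.
Concatenate: 0000111101100000 = 0xF60 (16 bits → U+0F60).

U+0F60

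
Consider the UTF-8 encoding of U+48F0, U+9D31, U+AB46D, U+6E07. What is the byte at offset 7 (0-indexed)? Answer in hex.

U+48F0 → 3-byte form E4 A3 B0 at offsets 0–2.
U+9D31 → 3-byte form E9 B4 B1 at offsets 3–5.
U+AB46D → 4-byte form F2 AB 91 AD at offsets 6–9.
Offset 7 falls in char 3's range; it's byte 2 of F2 AB 91 AD = 0xAB.

0xAB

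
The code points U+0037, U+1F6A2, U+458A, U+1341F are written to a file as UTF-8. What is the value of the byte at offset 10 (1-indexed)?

1-indexed offset 10 is 0-indexed offset 9.
U+0037 → 1-byte form 37 at offsets 0–0.
U+1F6A2 → 4-byte form F0 9F 9A A2 at offsets 1–4.
U+458A → 3-byte form E4 96 8A at offsets 5–7.
U+1341F → 4-byte form F0 93 90 9F at offsets 8–11.
Offset 9 falls in char 4's range; it's byte 2 of F0 93 90 9F = 0x93.

0x93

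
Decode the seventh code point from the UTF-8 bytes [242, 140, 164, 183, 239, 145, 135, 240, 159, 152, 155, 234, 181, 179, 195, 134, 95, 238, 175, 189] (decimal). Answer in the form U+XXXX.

U+EBFD

Offset 0: leading byte 0xF2 = 11110010 → 4-byte char #1 = F2 8C A4 B7.
Offset 4: leading byte 0xEF = 11101111 → 3-byte char #2 = EF 91 87.
Offset 7: leading byte 0xF0 = 11110000 → 4-byte char #3 = F0 9F 98 9B.
Offset 11: leading byte 0xEA = 11101010 → 3-byte char #4 = EA B5 B3.
Offset 14: leading byte 0xC3 = 11000011 → 2-byte char #5 = C3 86.
Offset 16: leading byte 0x5F = 01011111 → 1-byte char #6 = 5F.
Offset 17: leading byte 0xEE = 11101110 → 3-byte char #7 = EE AF BD.
Leading byte 0xEE = 11101110 matches 1110xxxx → 3-byte sequence.
Byte 1: 0xEE = 11101110, payload 1110 (4 bits).
Byte 2: 0xAF = 10101111 (10xxxxxx ✓), payload 101111.
Byte 3: 0xBD = 10111101 (10xxxxxx ✓), payload 111101.
Concatenate: 1110101111111101 = 0xEBFD (16 bits → U+EBFD).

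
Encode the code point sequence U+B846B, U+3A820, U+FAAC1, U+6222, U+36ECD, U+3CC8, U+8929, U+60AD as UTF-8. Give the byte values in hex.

U+B846B: 4-byte form → F2 B8 91 AB.
U+3A820: 4-byte form → F0 BA A0 A0.
U+FAAC1: 4-byte form → F3 BA AB 81.
U+6222: 3-byte form → E6 88 A2.
U+36ECD: 4-byte form → F0 B6 BB 8D.
U+3CC8: 3-byte form → E3 B3 88.
U+8929: 3-byte form → E8 A4 A9.
U+60AD: 3-byte form → E6 82 AD.
Concatenated (28 bytes): F2 B8 91 AB F0 BA A0 A0 F3 BA AB 81 E6 88 A2 F0 B6 BB 8D E3 B3 88 E8 A4 A9 E6 82 AD.

F2 B8 91 AB F0 BA A0 A0 F3 BA AB 81 E6 88 A2 F0 B6 BB 8D E3 B3 88 E8 A4 A9 E6 82 AD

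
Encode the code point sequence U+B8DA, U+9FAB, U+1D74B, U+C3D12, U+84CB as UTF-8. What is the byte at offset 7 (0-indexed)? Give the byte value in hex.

U+B8DA → 3-byte form EB A3 9A at offsets 0–2.
U+9FAB → 3-byte form E9 BE AB at offsets 3–5.
U+1D74B → 4-byte form F0 9D 9D 8B at offsets 6–9.
Offset 7 falls in char 3's range; it's byte 2 of F0 9D 9D 8B = 0x9D.

0x9D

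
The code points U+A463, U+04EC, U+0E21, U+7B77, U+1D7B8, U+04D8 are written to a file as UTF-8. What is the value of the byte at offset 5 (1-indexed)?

0xAC

1-indexed offset 5 is 0-indexed offset 4.
U+A463 → 3-byte form EA 91 A3 at offsets 0–2.
U+04EC → 2-byte form D3 AC at offsets 3–4.
Offset 4 falls in char 2's range; it's byte 2 of D3 AC = 0xAC.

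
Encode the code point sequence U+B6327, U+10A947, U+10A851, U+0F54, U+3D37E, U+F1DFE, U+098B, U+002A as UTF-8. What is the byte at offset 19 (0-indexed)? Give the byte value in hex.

U+B6327 → 4-byte form F2 B6 8C A7 at offsets 0–3.
U+10A947 → 4-byte form F4 8A A5 87 at offsets 4–7.
U+10A851 → 4-byte form F4 8A A1 91 at offsets 8–11.
U+0F54 → 3-byte form E0 BD 94 at offsets 12–14.
U+3D37E → 4-byte form F0 BD 8D BE at offsets 15–18.
U+F1DFE → 4-byte form F3 B1 B7 BE at offsets 19–22.
Offset 19 falls in char 6's range; it's byte 1 of F3 B1 B7 BE = 0xF3.

0xF3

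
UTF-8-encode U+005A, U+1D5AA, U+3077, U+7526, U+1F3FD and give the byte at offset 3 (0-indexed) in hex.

0x96

U+005A → 1-byte form 5A at offsets 0–0.
U+1D5AA → 4-byte form F0 9D 96 AA at offsets 1–4.
Offset 3 falls in char 2's range; it's byte 3 of F0 9D 96 AA = 0x96.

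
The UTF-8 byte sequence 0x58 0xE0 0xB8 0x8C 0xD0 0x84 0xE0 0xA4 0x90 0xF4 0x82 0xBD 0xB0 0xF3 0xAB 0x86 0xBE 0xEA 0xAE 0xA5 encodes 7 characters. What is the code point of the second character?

U+0E0C

Offset 0: leading byte 0x58 = 01011000 → 1-byte char #1 = 58.
Offset 1: leading byte 0xE0 = 11100000 → 3-byte char #2 = E0 B8 8C.
Leading byte 0xE0 = 11100000 matches 1110xxxx → 3-byte sequence.
Byte 1: 0xE0 = 11100000, payload 0000 (4 bits).
Byte 2: 0xB8 = 10111000 (10xxxxxx ✓), payload 111000.
Byte 3: 0x8C = 10001100 (10xxxxxx ✓), payload 001100.
Concatenate: 0000111000001100 = 0xE0C (16 bits → U+0E0C).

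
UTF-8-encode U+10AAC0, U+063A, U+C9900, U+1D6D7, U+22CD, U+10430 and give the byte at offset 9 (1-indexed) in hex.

0xA4

1-indexed offset 9 is 0-indexed offset 8.
U+10AAC0 → 4-byte form F4 8A AB 80 at offsets 0–3.
U+063A → 2-byte form D8 BA at offsets 4–5.
U+C9900 → 4-byte form F3 89 A4 80 at offsets 6–9.
Offset 8 falls in char 3's range; it's byte 3 of F3 89 A4 80 = 0xA4.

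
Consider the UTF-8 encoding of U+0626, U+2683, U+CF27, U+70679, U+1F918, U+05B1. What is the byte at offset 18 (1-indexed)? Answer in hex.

1-indexed offset 18 is 0-indexed offset 17.
U+0626 → 2-byte form D8 A6 at offsets 0–1.
U+2683 → 3-byte form E2 9A 83 at offsets 2–4.
U+CF27 → 3-byte form EC BC A7 at offsets 5–7.
U+70679 → 4-byte form F1 B0 99 B9 at offsets 8–11.
U+1F918 → 4-byte form F0 9F A4 98 at offsets 12–15.
U+05B1 → 2-byte form D6 B1 at offsets 16–17.
Offset 17 falls in char 6's range; it's byte 2 of D6 B1 = 0xB1.

0xB1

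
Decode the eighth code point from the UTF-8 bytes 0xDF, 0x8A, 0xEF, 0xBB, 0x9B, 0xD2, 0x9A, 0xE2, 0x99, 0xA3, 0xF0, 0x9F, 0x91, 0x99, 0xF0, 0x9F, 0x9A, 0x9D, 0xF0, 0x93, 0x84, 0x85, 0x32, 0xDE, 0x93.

U+0032

Offset 0: leading byte 0xDF = 11011111 → 2-byte char #1 = DF 8A.
Offset 2: leading byte 0xEF = 11101111 → 3-byte char #2 = EF BB 9B.
Offset 5: leading byte 0xD2 = 11010010 → 2-byte char #3 = D2 9A.
Offset 7: leading byte 0xE2 = 11100010 → 3-byte char #4 = E2 99 A3.
Offset 10: leading byte 0xF0 = 11110000 → 4-byte char #5 = F0 9F 91 99.
Offset 14: leading byte 0xF0 = 11110000 → 4-byte char #6 = F0 9F 9A 9D.
Offset 18: leading byte 0xF0 = 11110000 → 4-byte char #7 = F0 93 84 85.
Offset 22: leading byte 0x32 = 00110010 → 1-byte char #8 = 32.
Leading byte 0x32 = 00110010 matches 0xxxxxxx → 1-byte sequence.
Byte 1: 0x32 = 00110010, payload 0110010 (7 bits).
Concatenate: 0110010 = 0x32 (7 bits → U+0032).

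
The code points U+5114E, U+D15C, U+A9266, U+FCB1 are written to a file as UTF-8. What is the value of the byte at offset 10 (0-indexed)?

U+5114E → 4-byte form F1 91 85 8E at offsets 0–3.
U+D15C → 3-byte form ED 85 9C at offsets 4–6.
U+A9266 → 4-byte form F2 A9 89 A6 at offsets 7–10.
Offset 10 falls in char 3's range; it's byte 4 of F2 A9 89 A6 = 0xA6.

0xA6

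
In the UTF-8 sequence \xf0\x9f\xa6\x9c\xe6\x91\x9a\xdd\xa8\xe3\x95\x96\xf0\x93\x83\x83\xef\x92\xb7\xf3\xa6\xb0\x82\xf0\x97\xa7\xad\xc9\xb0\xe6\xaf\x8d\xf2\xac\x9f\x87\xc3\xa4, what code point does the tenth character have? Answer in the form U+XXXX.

U+6BCD

Offset 0: leading byte 0xF0 = 11110000 → 4-byte char #1 = F0 9F A6 9C.
Offset 4: leading byte 0xE6 = 11100110 → 3-byte char #2 = E6 91 9A.
Offset 7: leading byte 0xDD = 11011101 → 2-byte char #3 = DD A8.
Offset 9: leading byte 0xE3 = 11100011 → 3-byte char #4 = E3 95 96.
Offset 12: leading byte 0xF0 = 11110000 → 4-byte char #5 = F0 93 83 83.
Offset 16: leading byte 0xEF = 11101111 → 3-byte char #6 = EF 92 B7.
Offset 19: leading byte 0xF3 = 11110011 → 4-byte char #7 = F3 A6 B0 82.
Offset 23: leading byte 0xF0 = 11110000 → 4-byte char #8 = F0 97 A7 AD.
Offset 27: leading byte 0xC9 = 11001001 → 2-byte char #9 = C9 B0.
Offset 29: leading byte 0xE6 = 11100110 → 3-byte char #10 = E6 AF 8D.
Leading byte 0xE6 = 11100110 matches 1110xxxx → 3-byte sequence.
Byte 1: 0xE6 = 11100110, payload 0110 (4 bits).
Byte 2: 0xAF = 10101111 (10xxxxxx ✓), payload 101111.
Byte 3: 0x8D = 10001101 (10xxxxxx ✓), payload 001101.
Concatenate: 0110101111001101 = 0x6BCD (16 bits → U+6BCD).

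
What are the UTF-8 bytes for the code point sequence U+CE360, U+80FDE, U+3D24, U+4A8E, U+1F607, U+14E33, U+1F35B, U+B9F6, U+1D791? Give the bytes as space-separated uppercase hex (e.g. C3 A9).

F3 8E 8D A0 F2 80 BF 9E E3 B4 A4 E4 AA 8E F0 9F 98 87 F0 94 B8 B3 F0 9F 8D 9B EB A7 B6 F0 9D 9E 91

U+CE360: 4-byte form → F3 8E 8D A0.
U+80FDE: 4-byte form → F2 80 BF 9E.
U+3D24: 3-byte form → E3 B4 A4.
U+4A8E: 3-byte form → E4 AA 8E.
U+1F607: 4-byte form → F0 9F 98 87.
U+14E33: 4-byte form → F0 94 B8 B3.
U+1F35B: 4-byte form → F0 9F 8D 9B.
U+B9F6: 3-byte form → EB A7 B6.
U+1D791: 4-byte form → F0 9D 9E 91.
Concatenated (33 bytes): F3 8E 8D A0 F2 80 BF 9E E3 B4 A4 E4 AA 8E F0 9F 98 87 F0 94 B8 B3 F0 9F 8D 9B EB A7 B6 F0 9D 9E 91.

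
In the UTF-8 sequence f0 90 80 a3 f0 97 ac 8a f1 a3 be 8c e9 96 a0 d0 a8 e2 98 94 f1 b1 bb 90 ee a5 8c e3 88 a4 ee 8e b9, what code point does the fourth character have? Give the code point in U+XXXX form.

U+95A0

Offset 0: leading byte 0xF0 = 11110000 → 4-byte char #1 = F0 90 80 A3.
Offset 4: leading byte 0xF0 = 11110000 → 4-byte char #2 = F0 97 AC 8A.
Offset 8: leading byte 0xF1 = 11110001 → 4-byte char #3 = F1 A3 BE 8C.
Offset 12: leading byte 0xE9 = 11101001 → 3-byte char #4 = E9 96 A0.
Leading byte 0xE9 = 11101001 matches 1110xxxx → 3-byte sequence.
Byte 1: 0xE9 = 11101001, payload 1001 (4 bits).
Byte 2: 0x96 = 10010110 (10xxxxxx ✓), payload 010110.
Byte 3: 0xA0 = 10100000 (10xxxxxx ✓), payload 100000.
Concatenate: 1001010110100000 = 0x95A0 (16 bits → U+95A0).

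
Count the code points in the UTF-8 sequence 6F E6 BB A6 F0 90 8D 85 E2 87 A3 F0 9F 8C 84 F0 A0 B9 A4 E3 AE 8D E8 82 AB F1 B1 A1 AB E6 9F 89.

10

Byte at offset 0: 0x6F = 01101111 → 1-byte char (#1). Advance 1.
Byte at offset 1: 0xE6 = 11100110 → 3-byte char (#2). Advance 3.
Byte at offset 4: 0xF0 = 11110000 → 4-byte char (#3). Advance 4.
Byte at offset 8: 0xE2 = 11100010 → 3-byte char (#4). Advance 3.
Byte at offset 11: 0xF0 = 11110000 → 4-byte char (#5). Advance 4.
Byte at offset 15: 0xF0 = 11110000 → 4-byte char (#6). Advance 4.
Byte at offset 19: 0xE3 = 11100011 → 3-byte char (#7). Advance 3.
Byte at offset 22: 0xE8 = 11101000 → 3-byte char (#8). Advance 3.
Byte at offset 25: 0xF1 = 11110001 → 4-byte char (#9). Advance 4.
Byte at offset 29: 0xE6 = 11100110 → 3-byte char (#10). Advance 3.
Reached end at offset 32 after 10 code points.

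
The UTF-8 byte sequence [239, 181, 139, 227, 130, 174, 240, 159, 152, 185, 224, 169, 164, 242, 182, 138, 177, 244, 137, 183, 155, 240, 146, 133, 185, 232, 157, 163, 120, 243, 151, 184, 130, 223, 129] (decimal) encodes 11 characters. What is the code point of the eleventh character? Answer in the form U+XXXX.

Offset 0: leading byte 0xEF = 11101111 → 3-byte char #1 = EF B5 8B.
Offset 3: leading byte 0xE3 = 11100011 → 3-byte char #2 = E3 82 AE.
Offset 6: leading byte 0xF0 = 11110000 → 4-byte char #3 = F0 9F 98 B9.
Offset 10: leading byte 0xE0 = 11100000 → 3-byte char #4 = E0 A9 A4.
Offset 13: leading byte 0xF2 = 11110010 → 4-byte char #5 = F2 B6 8A B1.
Offset 17: leading byte 0xF4 = 11110100 → 4-byte char #6 = F4 89 B7 9B.
Offset 21: leading byte 0xF0 = 11110000 → 4-byte char #7 = F0 92 85 B9.
Offset 25: leading byte 0xE8 = 11101000 → 3-byte char #8 = E8 9D A3.
Offset 28: leading byte 0x78 = 01111000 → 1-byte char #9 = 78.
Offset 29: leading byte 0xF3 = 11110011 → 4-byte char #10 = F3 97 B8 82.
Offset 33: leading byte 0xDF = 11011111 → 2-byte char #11 = DF 81.
Leading byte 0xDF = 11011111 matches 110xxxxx → 2-byte sequence.
Byte 1: 0xDF = 11011111, payload 11111 (5 bits).
Byte 2: 0x81 = 10000001 (10xxxxxx ✓), payload 000001.
Concatenate: 11111000001 = 0x7C1 (11 bits → U+07C1).

U+07C1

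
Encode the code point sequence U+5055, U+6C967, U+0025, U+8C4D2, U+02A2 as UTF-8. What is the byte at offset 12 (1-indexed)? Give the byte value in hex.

0x92

1-indexed offset 12 is 0-indexed offset 11.
U+5055 → 3-byte form E5 81 95 at offsets 0–2.
U+6C967 → 4-byte form F1 AC A5 A7 at offsets 3–6.
U+0025 → 1-byte form 25 at offsets 7–7.
U+8C4D2 → 4-byte form F2 8C 93 92 at offsets 8–11.
Offset 11 falls in char 4's range; it's byte 4 of F2 8C 93 92 = 0x92.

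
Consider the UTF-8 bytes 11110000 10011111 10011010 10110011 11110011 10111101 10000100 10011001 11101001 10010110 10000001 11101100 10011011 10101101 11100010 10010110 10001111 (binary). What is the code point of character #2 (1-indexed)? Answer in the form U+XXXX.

U+FD119

Offset 0: leading byte 0xF0 = 11110000 → 4-byte char #1 = F0 9F 9A B3.
Offset 4: leading byte 0xF3 = 11110011 → 4-byte char #2 = F3 BD 84 99.
Leading byte 0xF3 = 11110011 matches 11110xxx → 4-byte sequence.
Byte 1: 0xF3 = 11110011, payload 011 (3 bits).
Byte 2: 0xBD = 10111101 (10xxxxxx ✓), payload 111101.
Byte 3: 0x84 = 10000100 (10xxxxxx ✓), payload 000100.
Byte 4: 0x99 = 10011001 (10xxxxxx ✓), payload 011001.
Concatenate: 011111101000100011001 = 0xFD119 (21 bits → U+FD119).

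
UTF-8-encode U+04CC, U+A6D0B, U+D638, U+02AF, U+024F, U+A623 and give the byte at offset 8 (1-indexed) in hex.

1-indexed offset 8 is 0-indexed offset 7.
U+04CC → 2-byte form D3 8C at offsets 0–1.
U+A6D0B → 4-byte form F2 A6 B4 8B at offsets 2–5.
U+D638 → 3-byte form ED 98 B8 at offsets 6–8.
Offset 7 falls in char 3's range; it's byte 2 of ED 98 B8 = 0x98.

0x98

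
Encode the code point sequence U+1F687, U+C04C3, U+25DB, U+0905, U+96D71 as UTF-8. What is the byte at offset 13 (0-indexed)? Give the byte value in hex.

0x85

U+1F687 → 4-byte form F0 9F 9A 87 at offsets 0–3.
U+C04C3 → 4-byte form F3 80 93 83 at offsets 4–7.
U+25DB → 3-byte form E2 97 9B at offsets 8–10.
U+0905 → 3-byte form E0 A4 85 at offsets 11–13.
Offset 13 falls in char 4's range; it's byte 3 of E0 A4 85 = 0x85.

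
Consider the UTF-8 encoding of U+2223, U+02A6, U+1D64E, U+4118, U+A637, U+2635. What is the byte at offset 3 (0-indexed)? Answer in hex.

0xCA

U+2223 → 3-byte form E2 88 A3 at offsets 0–2.
U+02A6 → 2-byte form CA A6 at offsets 3–4.
Offset 3 falls in char 2's range; it's byte 1 of CA A6 = 0xCA.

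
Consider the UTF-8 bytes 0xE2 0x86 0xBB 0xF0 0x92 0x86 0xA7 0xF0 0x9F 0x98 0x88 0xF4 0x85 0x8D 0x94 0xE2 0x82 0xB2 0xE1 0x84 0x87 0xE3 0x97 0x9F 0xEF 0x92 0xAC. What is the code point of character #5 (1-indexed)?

U+20B2

Offset 0: leading byte 0xE2 = 11100010 → 3-byte char #1 = E2 86 BB.
Offset 3: leading byte 0xF0 = 11110000 → 4-byte char #2 = F0 92 86 A7.
Offset 7: leading byte 0xF0 = 11110000 → 4-byte char #3 = F0 9F 98 88.
Offset 11: leading byte 0xF4 = 11110100 → 4-byte char #4 = F4 85 8D 94.
Offset 15: leading byte 0xE2 = 11100010 → 3-byte char #5 = E2 82 B2.
Leading byte 0xE2 = 11100010 matches 1110xxxx → 3-byte sequence.
Byte 1: 0xE2 = 11100010, payload 0010 (4 bits).
Byte 2: 0x82 = 10000010 (10xxxxxx ✓), payload 000010.
Byte 3: 0xB2 = 10110010 (10xxxxxx ✓), payload 110010.
Concatenate: 0010000010110010 = 0x20B2 (16 bits → U+20B2).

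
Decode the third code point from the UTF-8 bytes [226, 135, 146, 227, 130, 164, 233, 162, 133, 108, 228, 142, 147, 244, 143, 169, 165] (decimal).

U+9885

Offset 0: leading byte 0xE2 = 11100010 → 3-byte char #1 = E2 87 92.
Offset 3: leading byte 0xE3 = 11100011 → 3-byte char #2 = E3 82 A4.
Offset 6: leading byte 0xE9 = 11101001 → 3-byte char #3 = E9 A2 85.
Leading byte 0xE9 = 11101001 matches 1110xxxx → 3-byte sequence.
Byte 1: 0xE9 = 11101001, payload 1001 (4 bits).
Byte 2: 0xA2 = 10100010 (10xxxxxx ✓), payload 100010.
Byte 3: 0x85 = 10000101 (10xxxxxx ✓), payload 000101.
Concatenate: 1001100010000101 = 0x9885 (16 bits → U+9885).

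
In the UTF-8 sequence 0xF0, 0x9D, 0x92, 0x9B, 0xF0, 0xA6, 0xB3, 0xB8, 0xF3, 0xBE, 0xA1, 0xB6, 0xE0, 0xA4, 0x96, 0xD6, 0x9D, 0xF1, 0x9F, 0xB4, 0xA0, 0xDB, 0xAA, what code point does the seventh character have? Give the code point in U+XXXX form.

U+06EA

Offset 0: leading byte 0xF0 = 11110000 → 4-byte char #1 = F0 9D 92 9B.
Offset 4: leading byte 0xF0 = 11110000 → 4-byte char #2 = F0 A6 B3 B8.
Offset 8: leading byte 0xF3 = 11110011 → 4-byte char #3 = F3 BE A1 B6.
Offset 12: leading byte 0xE0 = 11100000 → 3-byte char #4 = E0 A4 96.
Offset 15: leading byte 0xD6 = 11010110 → 2-byte char #5 = D6 9D.
Offset 17: leading byte 0xF1 = 11110001 → 4-byte char #6 = F1 9F B4 A0.
Offset 21: leading byte 0xDB = 11011011 → 2-byte char #7 = DB AA.
Leading byte 0xDB = 11011011 matches 110xxxxx → 2-byte sequence.
Byte 1: 0xDB = 11011011, payload 11011 (5 bits).
Byte 2: 0xAA = 10101010 (10xxxxxx ✓), payload 101010.
Concatenate: 11011101010 = 0x6EA (11 bits → U+06EA).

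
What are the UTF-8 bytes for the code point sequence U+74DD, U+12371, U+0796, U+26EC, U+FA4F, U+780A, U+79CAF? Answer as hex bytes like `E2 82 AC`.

E7 93 9D F0 92 8D B1 DE 96 E2 9B AC EF A9 8F E7 A0 8A F1 B9 B2 AF

U+74DD: 3-byte form → E7 93 9D.
U+12371: 4-byte form → F0 92 8D B1.
U+0796: 2-byte form → DE 96.
U+26EC: 3-byte form → E2 9B AC.
U+FA4F: 3-byte form → EF A9 8F.
U+780A: 3-byte form → E7 A0 8A.
U+79CAF: 4-byte form → F1 B9 B2 AF.
Concatenated (22 bytes): E7 93 9D F0 92 8D B1 DE 96 E2 9B AC EF A9 8F E7 A0 8A F1 B9 B2 AF.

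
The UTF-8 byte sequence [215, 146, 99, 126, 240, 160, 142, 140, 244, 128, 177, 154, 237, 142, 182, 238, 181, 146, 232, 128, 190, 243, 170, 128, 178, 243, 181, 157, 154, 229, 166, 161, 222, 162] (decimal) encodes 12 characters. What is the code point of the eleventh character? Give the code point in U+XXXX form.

U+59A1

Offset 0: leading byte 0xD7 = 11010111 → 2-byte char #1 = D7 92.
Offset 2: leading byte 0x63 = 01100011 → 1-byte char #2 = 63.
Offset 3: leading byte 0x7E = 01111110 → 1-byte char #3 = 7E.
Offset 4: leading byte 0xF0 = 11110000 → 4-byte char #4 = F0 A0 8E 8C.
Offset 8: leading byte 0xF4 = 11110100 → 4-byte char #5 = F4 80 B1 9A.
Offset 12: leading byte 0xED = 11101101 → 3-byte char #6 = ED 8E B6.
Offset 15: leading byte 0xEE = 11101110 → 3-byte char #7 = EE B5 92.
Offset 18: leading byte 0xE8 = 11101000 → 3-byte char #8 = E8 80 BE.
Offset 21: leading byte 0xF3 = 11110011 → 4-byte char #9 = F3 AA 80 B2.
Offset 25: leading byte 0xF3 = 11110011 → 4-byte char #10 = F3 B5 9D 9A.
Offset 29: leading byte 0xE5 = 11100101 → 3-byte char #11 = E5 A6 A1.
Leading byte 0xE5 = 11100101 matches 1110xxxx → 3-byte sequence.
Byte 1: 0xE5 = 11100101, payload 0101 (4 bits).
Byte 2: 0xA6 = 10100110 (10xxxxxx ✓), payload 100110.
Byte 3: 0xA1 = 10100001 (10xxxxxx ✓), payload 100001.
Concatenate: 0101100110100001 = 0x59A1 (16 bits → U+59A1).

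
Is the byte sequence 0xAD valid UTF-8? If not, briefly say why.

Byte 0xAD = 10101101 has the form 10xxxxxx — a continuation byte — but there is no preceding leading byte.

invalid (continuation byte with no leading byte)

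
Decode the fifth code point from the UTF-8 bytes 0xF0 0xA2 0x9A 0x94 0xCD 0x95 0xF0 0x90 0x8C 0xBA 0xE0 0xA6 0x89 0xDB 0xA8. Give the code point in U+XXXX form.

U+06E8

Offset 0: leading byte 0xF0 = 11110000 → 4-byte char #1 = F0 A2 9A 94.
Offset 4: leading byte 0xCD = 11001101 → 2-byte char #2 = CD 95.
Offset 6: leading byte 0xF0 = 11110000 → 4-byte char #3 = F0 90 8C BA.
Offset 10: leading byte 0xE0 = 11100000 → 3-byte char #4 = E0 A6 89.
Offset 13: leading byte 0xDB = 11011011 → 2-byte char #5 = DB A8.
Leading byte 0xDB = 11011011 matches 110xxxxx → 2-byte sequence.
Byte 1: 0xDB = 11011011, payload 11011 (5 bits).
Byte 2: 0xA8 = 10101000 (10xxxxxx ✓), payload 101000.
Concatenate: 11011101000 = 0x6E8 (11 bits → U+06E8).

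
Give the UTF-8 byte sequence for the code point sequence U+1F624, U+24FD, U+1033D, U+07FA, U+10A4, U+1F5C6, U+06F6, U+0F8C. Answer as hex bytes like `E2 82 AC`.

F0 9F 98 A4 E2 93 BD F0 90 8C BD DF BA E1 82 A4 F0 9F 97 86 DB B6 E0 BE 8C

U+1F624: 4-byte form → F0 9F 98 A4.
U+24FD: 3-byte form → E2 93 BD.
U+1033D: 4-byte form → F0 90 8C BD.
U+07FA: 2-byte form → DF BA.
U+10A4: 3-byte form → E1 82 A4.
U+1F5C6: 4-byte form → F0 9F 97 86.
U+06F6: 2-byte form → DB B6.
U+0F8C: 3-byte form → E0 BE 8C.
Concatenated (25 bytes): F0 9F 98 A4 E2 93 BD F0 90 8C BD DF BA E1 82 A4 F0 9F 97 86 DB B6 E0 BE 8C.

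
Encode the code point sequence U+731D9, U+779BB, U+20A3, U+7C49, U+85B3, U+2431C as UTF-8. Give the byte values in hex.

F1 B3 87 99 F1 B7 A6 BB E2 82 A3 E7 B1 89 E8 96 B3 F0 A4 8C 9C

U+731D9: 4-byte form → F1 B3 87 99.
U+779BB: 4-byte form → F1 B7 A6 BB.
U+20A3: 3-byte form → E2 82 A3.
U+7C49: 3-byte form → E7 B1 89.
U+85B3: 3-byte form → E8 96 B3.
U+2431C: 4-byte form → F0 A4 8C 9C.
Concatenated (21 bytes): F1 B3 87 99 F1 B7 A6 BB E2 82 A3 E7 B1 89 E8 96 B3 F0 A4 8C 9C.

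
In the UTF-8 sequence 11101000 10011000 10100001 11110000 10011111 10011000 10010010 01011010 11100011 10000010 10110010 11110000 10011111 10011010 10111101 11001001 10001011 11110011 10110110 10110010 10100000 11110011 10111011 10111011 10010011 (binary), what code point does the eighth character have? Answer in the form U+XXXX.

Offset 0: leading byte 0xE8 = 11101000 → 3-byte char #1 = E8 98 A1.
Offset 3: leading byte 0xF0 = 11110000 → 4-byte char #2 = F0 9F 98 92.
Offset 7: leading byte 0x5A = 01011010 → 1-byte char #3 = 5A.
Offset 8: leading byte 0xE3 = 11100011 → 3-byte char #4 = E3 82 B2.
Offset 11: leading byte 0xF0 = 11110000 → 4-byte char #5 = F0 9F 9A BD.
Offset 15: leading byte 0xC9 = 11001001 → 2-byte char #6 = C9 8B.
Offset 17: leading byte 0xF3 = 11110011 → 4-byte char #7 = F3 B6 B2 A0.
Offset 21: leading byte 0xF3 = 11110011 → 4-byte char #8 = F3 BB BB 93.
Leading byte 0xF3 = 11110011 matches 11110xxx → 4-byte sequence.
Byte 1: 0xF3 = 11110011, payload 011 (3 bits).
Byte 2: 0xBB = 10111011 (10xxxxxx ✓), payload 111011.
Byte 3: 0xBB = 10111011 (10xxxxxx ✓), payload 111011.
Byte 4: 0x93 = 10010011 (10xxxxxx ✓), payload 010011.
Concatenate: 011111011111011010011 = 0xFBED3 (21 bits → U+FBED3).

U+FBED3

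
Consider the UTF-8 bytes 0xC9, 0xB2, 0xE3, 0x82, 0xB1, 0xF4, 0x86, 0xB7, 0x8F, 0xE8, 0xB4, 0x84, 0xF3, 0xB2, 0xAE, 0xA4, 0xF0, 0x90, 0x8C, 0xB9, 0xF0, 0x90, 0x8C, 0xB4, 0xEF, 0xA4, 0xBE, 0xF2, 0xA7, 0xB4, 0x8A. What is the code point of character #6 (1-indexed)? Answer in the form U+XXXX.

U+10339

Offset 0: leading byte 0xC9 = 11001001 → 2-byte char #1 = C9 B2.
Offset 2: leading byte 0xE3 = 11100011 → 3-byte char #2 = E3 82 B1.
Offset 5: leading byte 0xF4 = 11110100 → 4-byte char #3 = F4 86 B7 8F.
Offset 9: leading byte 0xE8 = 11101000 → 3-byte char #4 = E8 B4 84.
Offset 12: leading byte 0xF3 = 11110011 → 4-byte char #5 = F3 B2 AE A4.
Offset 16: leading byte 0xF0 = 11110000 → 4-byte char #6 = F0 90 8C B9.
Leading byte 0xF0 = 11110000 matches 11110xxx → 4-byte sequence.
Byte 1: 0xF0 = 11110000, payload 000 (3 bits).
Byte 2: 0x90 = 10010000 (10xxxxxx ✓), payload 010000.
Byte 3: 0x8C = 10001100 (10xxxxxx ✓), payload 001100.
Byte 4: 0xB9 = 10111001 (10xxxxxx ✓), payload 111001.
Concatenate: 000010000001100111001 = 0x10339 (21 bits → U+10339).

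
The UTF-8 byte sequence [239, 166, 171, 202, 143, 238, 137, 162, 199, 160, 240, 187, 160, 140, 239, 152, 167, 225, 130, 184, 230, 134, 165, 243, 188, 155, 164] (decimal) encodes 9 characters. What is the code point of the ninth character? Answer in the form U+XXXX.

U+FC6E4

Offset 0: leading byte 0xEF = 11101111 → 3-byte char #1 = EF A6 AB.
Offset 3: leading byte 0xCA = 11001010 → 2-byte char #2 = CA 8F.
Offset 5: leading byte 0xEE = 11101110 → 3-byte char #3 = EE 89 A2.
Offset 8: leading byte 0xC7 = 11000111 → 2-byte char #4 = C7 A0.
Offset 10: leading byte 0xF0 = 11110000 → 4-byte char #5 = F0 BB A0 8C.
Offset 14: leading byte 0xEF = 11101111 → 3-byte char #6 = EF 98 A7.
Offset 17: leading byte 0xE1 = 11100001 → 3-byte char #7 = E1 82 B8.
Offset 20: leading byte 0xE6 = 11100110 → 3-byte char #8 = E6 86 A5.
Offset 23: leading byte 0xF3 = 11110011 → 4-byte char #9 = F3 BC 9B A4.
Leading byte 0xF3 = 11110011 matches 11110xxx → 4-byte sequence.
Byte 1: 0xF3 = 11110011, payload 011 (3 bits).
Byte 2: 0xBC = 10111100 (10xxxxxx ✓), payload 111100.
Byte 3: 0x9B = 10011011 (10xxxxxx ✓), payload 011011.
Byte 4: 0xA4 = 10100100 (10xxxxxx ✓), payload 100100.
Concatenate: 011111100011011100100 = 0xFC6E4 (21 bits → U+FC6E4).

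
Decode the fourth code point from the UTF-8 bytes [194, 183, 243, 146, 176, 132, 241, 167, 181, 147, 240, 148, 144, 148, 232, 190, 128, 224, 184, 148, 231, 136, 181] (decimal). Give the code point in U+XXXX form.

U+14414

Offset 0: leading byte 0xC2 = 11000010 → 2-byte char #1 = C2 B7.
Offset 2: leading byte 0xF3 = 11110011 → 4-byte char #2 = F3 92 B0 84.
Offset 6: leading byte 0xF1 = 11110001 → 4-byte char #3 = F1 A7 B5 93.
Offset 10: leading byte 0xF0 = 11110000 → 4-byte char #4 = F0 94 90 94.
Leading byte 0xF0 = 11110000 matches 11110xxx → 4-byte sequence.
Byte 1: 0xF0 = 11110000, payload 000 (3 bits).
Byte 2: 0x94 = 10010100 (10xxxxxx ✓), payload 010100.
Byte 3: 0x90 = 10010000 (10xxxxxx ✓), payload 010000.
Byte 4: 0x94 = 10010100 (10xxxxxx ✓), payload 010100.
Concatenate: 000010100010000010100 = 0x14414 (21 bits → U+14414).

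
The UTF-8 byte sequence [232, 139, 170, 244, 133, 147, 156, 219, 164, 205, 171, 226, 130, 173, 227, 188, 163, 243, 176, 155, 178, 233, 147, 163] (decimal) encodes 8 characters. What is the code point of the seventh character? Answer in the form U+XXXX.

Offset 0: leading byte 0xE8 = 11101000 → 3-byte char #1 = E8 8B AA.
Offset 3: leading byte 0xF4 = 11110100 → 4-byte char #2 = F4 85 93 9C.
Offset 7: leading byte 0xDB = 11011011 → 2-byte char #3 = DB A4.
Offset 9: leading byte 0xCD = 11001101 → 2-byte char #4 = CD AB.
Offset 11: leading byte 0xE2 = 11100010 → 3-byte char #5 = E2 82 AD.
Offset 14: leading byte 0xE3 = 11100011 → 3-byte char #6 = E3 BC A3.
Offset 17: leading byte 0xF3 = 11110011 → 4-byte char #7 = F3 B0 9B B2.
Leading byte 0xF3 = 11110011 matches 11110xxx → 4-byte sequence.
Byte 1: 0xF3 = 11110011, payload 011 (3 bits).
Byte 2: 0xB0 = 10110000 (10xxxxxx ✓), payload 110000.
Byte 3: 0x9B = 10011011 (10xxxxxx ✓), payload 011011.
Byte 4: 0xB2 = 10110010 (10xxxxxx ✓), payload 110010.
Concatenate: 011110000011011110010 = 0xF06F2 (21 bits → U+F06F2).

U+F06F2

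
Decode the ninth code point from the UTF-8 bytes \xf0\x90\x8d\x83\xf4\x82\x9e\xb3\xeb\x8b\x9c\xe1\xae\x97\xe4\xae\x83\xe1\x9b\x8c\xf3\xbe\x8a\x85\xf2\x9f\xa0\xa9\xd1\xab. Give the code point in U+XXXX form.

Offset 0: leading byte 0xF0 = 11110000 → 4-byte char #1 = F0 90 8D 83.
Offset 4: leading byte 0xF4 = 11110100 → 4-byte char #2 = F4 82 9E B3.
Offset 8: leading byte 0xEB = 11101011 → 3-byte char #3 = EB 8B 9C.
Offset 11: leading byte 0xE1 = 11100001 → 3-byte char #4 = E1 AE 97.
Offset 14: leading byte 0xE4 = 11100100 → 3-byte char #5 = E4 AE 83.
Offset 17: leading byte 0xE1 = 11100001 → 3-byte char #6 = E1 9B 8C.
Offset 20: leading byte 0xF3 = 11110011 → 4-byte char #7 = F3 BE 8A 85.
Offset 24: leading byte 0xF2 = 11110010 → 4-byte char #8 = F2 9F A0 A9.
Offset 28: leading byte 0xD1 = 11010001 → 2-byte char #9 = D1 AB.
Leading byte 0xD1 = 11010001 matches 110xxxxx → 2-byte sequence.
Byte 1: 0xD1 = 11010001, payload 10001 (5 bits).
Byte 2: 0xAB = 10101011 (10xxxxxx ✓), payload 101011.
Concatenate: 10001101011 = 0x46B (11 bits → U+046B).

U+046B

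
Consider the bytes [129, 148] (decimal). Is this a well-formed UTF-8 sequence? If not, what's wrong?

invalid (continuation byte with no leading byte)

Byte 0x81 = 10000001 has the form 10xxxxxx — a continuation byte — but there is no preceding leading byte.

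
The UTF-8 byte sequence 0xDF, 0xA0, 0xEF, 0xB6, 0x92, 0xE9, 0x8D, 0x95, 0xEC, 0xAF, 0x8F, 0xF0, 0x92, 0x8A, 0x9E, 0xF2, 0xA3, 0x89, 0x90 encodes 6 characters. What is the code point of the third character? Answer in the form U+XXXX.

U+9355

Offset 0: leading byte 0xDF = 11011111 → 2-byte char #1 = DF A0.
Offset 2: leading byte 0xEF = 11101111 → 3-byte char #2 = EF B6 92.
Offset 5: leading byte 0xE9 = 11101001 → 3-byte char #3 = E9 8D 95.
Leading byte 0xE9 = 11101001 matches 1110xxxx → 3-byte sequence.
Byte 1: 0xE9 = 11101001, payload 1001 (4 bits).
Byte 2: 0x8D = 10001101 (10xxxxxx ✓), payload 001101.
Byte 3: 0x95 = 10010101 (10xxxxxx ✓), payload 010101.
Concatenate: 1001001101010101 = 0x9355 (16 bits → U+9355).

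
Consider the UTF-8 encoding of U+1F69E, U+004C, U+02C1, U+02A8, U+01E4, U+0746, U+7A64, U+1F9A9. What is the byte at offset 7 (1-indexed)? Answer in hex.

1-indexed offset 7 is 0-indexed offset 6.
U+1F69E → 4-byte form F0 9F 9A 9E at offsets 0–3.
U+004C → 1-byte form 4C at offsets 4–4.
U+02C1 → 2-byte form CB 81 at offsets 5–6.
Offset 6 falls in char 3's range; it's byte 2 of CB 81 = 0x81.

0x81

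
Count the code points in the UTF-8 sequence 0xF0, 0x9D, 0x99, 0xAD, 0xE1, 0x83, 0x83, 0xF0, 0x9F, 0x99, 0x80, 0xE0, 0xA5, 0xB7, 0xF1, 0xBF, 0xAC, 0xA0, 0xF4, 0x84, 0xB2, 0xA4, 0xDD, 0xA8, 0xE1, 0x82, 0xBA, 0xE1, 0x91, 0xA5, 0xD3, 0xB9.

Byte at offset 0: 0xF0 = 11110000 → 4-byte char (#1). Advance 4.
Byte at offset 4: 0xE1 = 11100001 → 3-byte char (#2). Advance 3.
Byte at offset 7: 0xF0 = 11110000 → 4-byte char (#3). Advance 4.
Byte at offset 11: 0xE0 = 11100000 → 3-byte char (#4). Advance 3.
Byte at offset 14: 0xF1 = 11110001 → 4-byte char (#5). Advance 4.
Byte at offset 18: 0xF4 = 11110100 → 4-byte char (#6). Advance 4.
Byte at offset 22: 0xDD = 11011101 → 2-byte char (#7). Advance 2.
Byte at offset 24: 0xE1 = 11100001 → 3-byte char (#8). Advance 3.
Byte at offset 27: 0xE1 = 11100001 → 3-byte char (#9). Advance 3.
Byte at offset 30: 0xD3 = 11010011 → 2-byte char (#10). Advance 2.
Reached end at offset 32 after 10 code points.

10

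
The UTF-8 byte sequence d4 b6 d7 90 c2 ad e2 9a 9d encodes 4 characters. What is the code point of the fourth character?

U+269D

Offset 0: leading byte 0xD4 = 11010100 → 2-byte char #1 = D4 B6.
Offset 2: leading byte 0xD7 = 11010111 → 2-byte char #2 = D7 90.
Offset 4: leading byte 0xC2 = 11000010 → 2-byte char #3 = C2 AD.
Offset 6: leading byte 0xE2 = 11100010 → 3-byte char #4 = E2 9A 9D.
Leading byte 0xE2 = 11100010 matches 1110xxxx → 3-byte sequence.
Byte 1: 0xE2 = 11100010, payload 0010 (4 bits).
Byte 2: 0x9A = 10011010 (10xxxxxx ✓), payload 011010.
Byte 3: 0x9D = 10011101 (10xxxxxx ✓), payload 011101.
Concatenate: 0010011010011101 = 0x269D (16 bits → U+269D).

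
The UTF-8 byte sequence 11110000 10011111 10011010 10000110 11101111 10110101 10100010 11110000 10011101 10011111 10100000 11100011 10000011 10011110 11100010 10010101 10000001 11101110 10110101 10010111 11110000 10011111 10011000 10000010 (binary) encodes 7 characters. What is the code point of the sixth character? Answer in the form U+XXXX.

U+ED57

Offset 0: leading byte 0xF0 = 11110000 → 4-byte char #1 = F0 9F 9A 86.
Offset 4: leading byte 0xEF = 11101111 → 3-byte char #2 = EF B5 A2.
Offset 7: leading byte 0xF0 = 11110000 → 4-byte char #3 = F0 9D 9F A0.
Offset 11: leading byte 0xE3 = 11100011 → 3-byte char #4 = E3 83 9E.
Offset 14: leading byte 0xE2 = 11100010 → 3-byte char #5 = E2 95 81.
Offset 17: leading byte 0xEE = 11101110 → 3-byte char #6 = EE B5 97.
Leading byte 0xEE = 11101110 matches 1110xxxx → 3-byte sequence.
Byte 1: 0xEE = 11101110, payload 1110 (4 bits).
Byte 2: 0xB5 = 10110101 (10xxxxxx ✓), payload 110101.
Byte 3: 0x97 = 10010111 (10xxxxxx ✓), payload 010111.
Concatenate: 1110110101010111 = 0xED57 (16 bits → U+ED57).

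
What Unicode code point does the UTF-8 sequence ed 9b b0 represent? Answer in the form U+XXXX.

U+D6F0

Leading byte 0xED = 11101101 matches 1110xxxx → 3-byte sequence.
Byte 1: 0xED = 11101101, payload 1101 (4 bits).
Byte 2: 0x9B = 10011011 (10xxxxxx ✓), payload 011011.
Byte 3: 0xB0 = 10110000 (10xxxxxx ✓), payload 110000.
Concatenate: 1101011011110000 = 0xD6F0 (16 bits → U+D6F0).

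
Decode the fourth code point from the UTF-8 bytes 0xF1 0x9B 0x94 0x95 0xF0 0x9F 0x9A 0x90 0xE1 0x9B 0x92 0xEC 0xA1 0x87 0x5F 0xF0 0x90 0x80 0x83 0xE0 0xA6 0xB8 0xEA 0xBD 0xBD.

U+C847

Offset 0: leading byte 0xF1 = 11110001 → 4-byte char #1 = F1 9B 94 95.
Offset 4: leading byte 0xF0 = 11110000 → 4-byte char #2 = F0 9F 9A 90.
Offset 8: leading byte 0xE1 = 11100001 → 3-byte char #3 = E1 9B 92.
Offset 11: leading byte 0xEC = 11101100 → 3-byte char #4 = EC A1 87.
Leading byte 0xEC = 11101100 matches 1110xxxx → 3-byte sequence.
Byte 1: 0xEC = 11101100, payload 1100 (4 bits).
Byte 2: 0xA1 = 10100001 (10xxxxxx ✓), payload 100001.
Byte 3: 0x87 = 10000111 (10xxxxxx ✓), payload 000111.
Concatenate: 1100100001000111 = 0xC847 (16 bits → U+C847).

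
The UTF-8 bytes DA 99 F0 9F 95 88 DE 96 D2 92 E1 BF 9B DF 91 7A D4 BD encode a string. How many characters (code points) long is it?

8

Byte at offset 0: 0xDA = 11011010 → 2-byte char (#1). Advance 2.
Byte at offset 2: 0xF0 = 11110000 → 4-byte char (#2). Advance 4.
Byte at offset 6: 0xDE = 11011110 → 2-byte char (#3). Advance 2.
Byte at offset 8: 0xD2 = 11010010 → 2-byte char (#4). Advance 2.
Byte at offset 10: 0xE1 = 11100001 → 3-byte char (#5). Advance 3.
Byte at offset 13: 0xDF = 11011111 → 2-byte char (#6). Advance 2.
Byte at offset 15: 0x7A = 01111010 → 1-byte char (#7). Advance 1.
Byte at offset 16: 0xD4 = 11010100 → 2-byte char (#8). Advance 2.
Reached end at offset 18 after 8 code points.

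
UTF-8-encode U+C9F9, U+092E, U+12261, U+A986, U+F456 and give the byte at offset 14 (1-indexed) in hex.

1-indexed offset 14 is 0-indexed offset 13.
U+C9F9 → 3-byte form EC A7 B9 at offsets 0–2.
U+092E → 3-byte form E0 A4 AE at offsets 3–5.
U+12261 → 4-byte form F0 92 89 A1 at offsets 6–9.
U+A986 → 3-byte form EA A6 86 at offsets 10–12.
U+F456 → 3-byte form EF 91 96 at offsets 13–15.
Offset 13 falls in char 5's range; it's byte 1 of EF 91 96 = 0xEF.

0xEF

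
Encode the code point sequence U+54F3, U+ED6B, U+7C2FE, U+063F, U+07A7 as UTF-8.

U+54F3: 3-byte form → E5 93 B3.
U+ED6B: 3-byte form → EE B5 AB.
U+7C2FE: 4-byte form → F1 BC 8B BE.
U+063F: 2-byte form → D8 BF.
U+07A7: 2-byte form → DE A7.
Concatenated (14 bytes): E5 93 B3 EE B5 AB F1 BC 8B BE D8 BF DE A7.

E5 93 B3 EE B5 AB F1 BC 8B BE D8 BF DE A7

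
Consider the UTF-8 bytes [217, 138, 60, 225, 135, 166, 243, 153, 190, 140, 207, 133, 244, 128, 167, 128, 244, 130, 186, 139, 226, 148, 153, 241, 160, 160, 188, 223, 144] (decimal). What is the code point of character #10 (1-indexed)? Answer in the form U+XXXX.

U+07D0

Offset 0: leading byte 0xD9 = 11011001 → 2-byte char #1 = D9 8A.
Offset 2: leading byte 0x3C = 00111100 → 1-byte char #2 = 3C.
Offset 3: leading byte 0xE1 = 11100001 → 3-byte char #3 = E1 87 A6.
Offset 6: leading byte 0xF3 = 11110011 → 4-byte char #4 = F3 99 BE 8C.
Offset 10: leading byte 0xCF = 11001111 → 2-byte char #5 = CF 85.
Offset 12: leading byte 0xF4 = 11110100 → 4-byte char #6 = F4 80 A7 80.
Offset 16: leading byte 0xF4 = 11110100 → 4-byte char #7 = F4 82 BA 8B.
Offset 20: leading byte 0xE2 = 11100010 → 3-byte char #8 = E2 94 99.
Offset 23: leading byte 0xF1 = 11110001 → 4-byte char #9 = F1 A0 A0 BC.
Offset 27: leading byte 0xDF = 11011111 → 2-byte char #10 = DF 90.
Leading byte 0xDF = 11011111 matches 110xxxxx → 2-byte sequence.
Byte 1: 0xDF = 11011111, payload 11111 (5 bits).
Byte 2: 0x90 = 10010000 (10xxxxxx ✓), payload 010000.
Concatenate: 11111010000 = 0x7D0 (11 bits → U+07D0).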